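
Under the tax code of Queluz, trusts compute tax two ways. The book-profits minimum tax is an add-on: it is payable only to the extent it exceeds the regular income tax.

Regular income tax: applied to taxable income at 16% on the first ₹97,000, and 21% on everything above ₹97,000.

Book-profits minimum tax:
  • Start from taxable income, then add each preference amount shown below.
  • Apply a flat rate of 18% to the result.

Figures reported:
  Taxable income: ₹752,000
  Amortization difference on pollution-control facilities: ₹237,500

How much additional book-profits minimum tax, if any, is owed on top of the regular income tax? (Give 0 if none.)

Book-profits minimum tax:
  Adjusted income: ₹752,000 + ₹237,500 = ₹989,500
  ₹989,500 × 18% = ₹178,110

Regular income tax:
  ₹97,000 × 16% = ₹15,520
  ₹655,000 × 21% = ₹137,550
  → ₹153,070

Excess of book-profits minimum tax over regular income tax: ₹178,110 − ₹153,070 = ₹25,040.

₹25,040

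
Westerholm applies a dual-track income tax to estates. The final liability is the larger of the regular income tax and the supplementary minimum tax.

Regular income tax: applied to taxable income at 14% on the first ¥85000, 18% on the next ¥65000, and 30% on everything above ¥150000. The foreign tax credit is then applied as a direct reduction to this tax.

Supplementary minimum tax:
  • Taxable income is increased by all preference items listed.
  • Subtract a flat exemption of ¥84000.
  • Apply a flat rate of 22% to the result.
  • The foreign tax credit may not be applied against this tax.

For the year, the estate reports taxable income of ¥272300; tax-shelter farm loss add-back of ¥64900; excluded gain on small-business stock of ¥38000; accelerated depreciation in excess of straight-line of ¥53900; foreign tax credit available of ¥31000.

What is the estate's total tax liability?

¥75922

Supplementary minimum tax:
  Adjusted income: ¥272300 + ¥64900 + ¥38000 + ¥53900 = ¥429100
  Less exemption ¥84000 → base ¥345100
  ¥345100 × 22% = ¥75922

Regular income tax:
  ¥85000 × 14% = ¥11900
  ¥65000 × 18% = ¥11700
  ¥122300 × 30% = ¥36690
  → ¥60290
  Less foreign tax credit ¥31000 → ¥29290

¥75922 > ¥29290, so the supplementary minimum tax is the binding amount.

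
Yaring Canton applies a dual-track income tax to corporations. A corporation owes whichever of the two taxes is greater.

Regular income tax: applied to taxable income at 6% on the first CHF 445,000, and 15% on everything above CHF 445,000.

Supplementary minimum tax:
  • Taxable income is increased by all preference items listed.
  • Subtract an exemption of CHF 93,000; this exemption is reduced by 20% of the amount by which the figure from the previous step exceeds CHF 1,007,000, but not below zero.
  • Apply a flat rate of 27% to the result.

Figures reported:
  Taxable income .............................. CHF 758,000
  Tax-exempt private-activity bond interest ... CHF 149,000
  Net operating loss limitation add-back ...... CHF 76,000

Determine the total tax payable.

CHF 240,300

Supplementary minimum tax:
  Adjusted income: CHF 758,000 + CHF 149,000 + CHF 76,000 = CHF 983,000
  Exemption: CHF 983,000 ≤ CHF 1,007,000, so full CHF 93,000 applies
  Base: CHF 983,000 − CHF 93,000 = CHF 890,000
  CHF 890,000 × 27% = CHF 240,300

Regular income tax:
  CHF 445,000 × 6% = CHF 26,700
  CHF 313,000 × 15% = CHF 46,950
  → CHF 73,650

CHF 240,300 > CHF 73,650, so the supplementary minimum tax is the binding amount.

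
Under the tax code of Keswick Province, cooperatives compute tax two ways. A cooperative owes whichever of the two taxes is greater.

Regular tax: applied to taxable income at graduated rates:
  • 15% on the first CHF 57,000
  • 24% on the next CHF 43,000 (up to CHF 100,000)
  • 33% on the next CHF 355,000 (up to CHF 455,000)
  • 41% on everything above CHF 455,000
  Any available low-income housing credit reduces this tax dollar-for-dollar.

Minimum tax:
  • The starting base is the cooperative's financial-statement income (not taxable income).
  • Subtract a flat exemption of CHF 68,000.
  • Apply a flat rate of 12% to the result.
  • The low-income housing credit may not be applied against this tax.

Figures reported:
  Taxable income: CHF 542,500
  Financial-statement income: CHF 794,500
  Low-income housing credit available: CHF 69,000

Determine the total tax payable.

Minimum tax:
  Base (financial-statement income): CHF 794,500
  Less exemption CHF 68,000 → base CHF 726,500
  CHF 726,500 × 12% = CHF 87,180

Regular tax:
  CHF 57,000 × 15% = CHF 8,550
  CHF 43,000 × 24% = CHF 10,320
  CHF 355,000 × 33% = CHF 117,150
  CHF 87,500 × 41% = CHF 35,875
  → CHF 171,895
  Less low-income housing credit CHF 69,000 → CHF 102,895

CHF 102,895 > CHF 87,180, so the regular tax governs.

CHF 102,895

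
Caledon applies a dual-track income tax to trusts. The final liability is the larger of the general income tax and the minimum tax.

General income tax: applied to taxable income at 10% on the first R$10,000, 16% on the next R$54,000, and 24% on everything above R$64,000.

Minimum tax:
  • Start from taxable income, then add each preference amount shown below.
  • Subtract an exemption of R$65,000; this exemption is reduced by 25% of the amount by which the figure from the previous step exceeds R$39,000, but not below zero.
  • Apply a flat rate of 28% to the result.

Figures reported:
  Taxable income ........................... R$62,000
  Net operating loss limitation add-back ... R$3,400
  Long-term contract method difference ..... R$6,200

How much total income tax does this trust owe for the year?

R$9,320

General income tax:
  R$10,000 × 10% = R$1,000
  R$52,000 × 16% = R$8,320
  → R$9,320

Minimum tax:
  Adjusted income: R$62,000 + R$3,400 + R$6,200 = R$71,600
  Exemption: R$65,000 − 25% × (R$71,600 − R$39,000) = R$65,000 − R$8,150 = R$56,850
  Base: R$71,600 − R$56,850 = R$14,750
  R$14,750 × 28% = R$4,130

R$9,320 > R$4,130, so the general income tax governs.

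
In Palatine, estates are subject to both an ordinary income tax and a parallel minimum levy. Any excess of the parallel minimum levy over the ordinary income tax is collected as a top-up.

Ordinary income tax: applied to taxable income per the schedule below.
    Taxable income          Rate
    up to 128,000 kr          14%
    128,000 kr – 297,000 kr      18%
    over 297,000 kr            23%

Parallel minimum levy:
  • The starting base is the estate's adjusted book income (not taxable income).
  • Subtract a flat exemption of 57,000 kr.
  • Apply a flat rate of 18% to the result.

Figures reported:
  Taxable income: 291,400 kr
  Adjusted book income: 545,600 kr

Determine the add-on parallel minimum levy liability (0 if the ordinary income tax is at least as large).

40,616 kr

Parallel minimum levy:
  Base (adjusted book income): 545,600 kr
  Less exemption 57,000 kr → base 488,600 kr
  488,600 kr × 18% = 87,948 kr

Ordinary income tax:
  128,000 kr × 14% = 17,920 kr
  163,400 kr × 18% = 29,412 kr
  → 47,332 kr

Excess of parallel minimum levy over ordinary income tax: 87,948 kr − 47,332 kr = 40,616 kr.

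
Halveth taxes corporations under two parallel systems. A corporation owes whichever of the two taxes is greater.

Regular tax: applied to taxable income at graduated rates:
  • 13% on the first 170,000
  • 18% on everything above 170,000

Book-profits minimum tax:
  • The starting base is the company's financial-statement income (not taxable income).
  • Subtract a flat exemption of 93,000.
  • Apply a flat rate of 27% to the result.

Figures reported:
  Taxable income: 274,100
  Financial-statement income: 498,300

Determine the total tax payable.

109,431

Regular tax:
  170,000 × 13% = 22,100
  104,100 × 18% = 18,738
  → 40,838

Book-profits minimum tax:
  Base (financial-statement income): 498,300
  Less exemption 93,000 → base 405,300
  405,300 × 27% = 109,431

109,431 > 40,838, so the book-profits minimum tax is the binding amount.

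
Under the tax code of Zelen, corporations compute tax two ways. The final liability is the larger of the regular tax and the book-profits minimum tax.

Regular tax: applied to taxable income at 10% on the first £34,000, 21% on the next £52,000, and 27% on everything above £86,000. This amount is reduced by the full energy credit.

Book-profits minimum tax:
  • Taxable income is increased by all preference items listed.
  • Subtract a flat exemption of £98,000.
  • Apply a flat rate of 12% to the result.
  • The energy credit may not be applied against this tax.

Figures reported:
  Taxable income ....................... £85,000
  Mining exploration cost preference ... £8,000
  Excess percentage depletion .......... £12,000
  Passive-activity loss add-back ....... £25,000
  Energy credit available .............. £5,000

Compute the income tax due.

Book-profits minimum tax:
  Adjusted income: £85,000 + £8,000 + £12,000 + £25,000 = £130,000
  Less exemption £98,000 → base £32,000
  £32,000 × 12% = £3,840

Regular tax:
  £34,000 × 10% = £3,400
  £51,000 × 21% = £10,710
  → £14,110
  Less energy credit £5,000 → £9,110

£9,110 > £3,840, so the regular tax governs.

£9,110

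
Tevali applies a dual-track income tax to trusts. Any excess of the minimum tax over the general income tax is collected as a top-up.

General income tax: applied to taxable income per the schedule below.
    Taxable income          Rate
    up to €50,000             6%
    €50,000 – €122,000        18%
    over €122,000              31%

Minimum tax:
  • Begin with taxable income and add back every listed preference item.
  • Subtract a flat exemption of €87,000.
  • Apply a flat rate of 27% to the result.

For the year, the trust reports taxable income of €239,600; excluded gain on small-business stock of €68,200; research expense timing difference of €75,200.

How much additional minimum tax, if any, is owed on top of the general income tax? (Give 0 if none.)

€27,504

General income tax:
  €50,000 × 6% = €3,000
  €72,000 × 18% = €12,960
  €117,600 × 31% = €36,456
  → €52,416

Minimum tax:
  Adjusted income: €239,600 + €68,200 + €75,200 = €383,000
  Less exemption €87,000 → base €296,000
  €296,000 × 27% = €79,920

Excess of minimum tax over general income tax: €79,920 − €52,416 = €27,504.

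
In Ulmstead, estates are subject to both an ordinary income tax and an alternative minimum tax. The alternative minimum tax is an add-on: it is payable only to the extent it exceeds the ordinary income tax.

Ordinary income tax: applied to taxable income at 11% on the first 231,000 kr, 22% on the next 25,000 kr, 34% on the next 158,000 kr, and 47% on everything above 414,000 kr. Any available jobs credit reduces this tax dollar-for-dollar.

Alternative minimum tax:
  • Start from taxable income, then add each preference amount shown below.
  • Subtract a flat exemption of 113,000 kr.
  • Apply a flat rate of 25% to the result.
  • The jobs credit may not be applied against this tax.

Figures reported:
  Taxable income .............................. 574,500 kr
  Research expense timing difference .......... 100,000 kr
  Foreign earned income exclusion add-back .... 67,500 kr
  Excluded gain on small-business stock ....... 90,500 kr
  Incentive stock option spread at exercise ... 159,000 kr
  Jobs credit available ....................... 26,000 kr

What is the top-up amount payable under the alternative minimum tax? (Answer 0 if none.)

Alternative minimum tax:
  Adjusted income: 574,500 kr + 100,000 kr + 67,500 kr + 90,500 kr + 159,000 kr = 991,500 kr
  Less exemption 113,000 kr → base 878,500 kr
  878,500 kr × 25% = 219,625 kr

Ordinary income tax:
  231,000 kr × 11% = 25,410 kr
  25,000 kr × 22% = 5,500 kr
  158,000 kr × 34% = 53,720 kr
  160,500 kr × 47% = 75,435 kr
  → 160,065 kr
  Less jobs credit 26,000 kr → 134,065 kr

Excess of alternative minimum tax over ordinary income tax: 219,625 kr − 134,065 kr = 85,560 kr.

85,560 kr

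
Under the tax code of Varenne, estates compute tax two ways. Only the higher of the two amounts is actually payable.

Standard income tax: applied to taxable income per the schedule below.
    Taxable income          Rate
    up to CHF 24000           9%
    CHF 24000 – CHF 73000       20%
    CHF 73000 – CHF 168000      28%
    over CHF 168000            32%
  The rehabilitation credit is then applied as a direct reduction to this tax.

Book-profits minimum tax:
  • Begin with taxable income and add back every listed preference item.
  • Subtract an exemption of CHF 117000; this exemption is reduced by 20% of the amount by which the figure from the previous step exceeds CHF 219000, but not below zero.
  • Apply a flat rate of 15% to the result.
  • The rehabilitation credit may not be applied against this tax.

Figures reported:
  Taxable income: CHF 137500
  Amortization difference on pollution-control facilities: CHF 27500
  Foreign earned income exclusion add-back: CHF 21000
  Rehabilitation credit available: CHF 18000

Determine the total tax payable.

Book-profits minimum tax:
  Adjusted income: CHF 137500 + CHF 27500 + CHF 21000 = CHF 186000
  Exemption: CHF 186000 ≤ CHF 219000, so full CHF 117000 applies
  Base: CHF 186000 − CHF 117000 = CHF 69000
  CHF 69000 × 15% = CHF 10350

Standard income tax:
  CHF 24000 × 9% = CHF 2160
  CHF 49000 × 20% = CHF 9800
  CHF 64500 × 28% = CHF 18060
  → CHF 30020
  Less rehabilitation credit CHF 18000 → CHF 12020

CHF 12020 > CHF 10350, so the standard income tax governs.

CHF 12020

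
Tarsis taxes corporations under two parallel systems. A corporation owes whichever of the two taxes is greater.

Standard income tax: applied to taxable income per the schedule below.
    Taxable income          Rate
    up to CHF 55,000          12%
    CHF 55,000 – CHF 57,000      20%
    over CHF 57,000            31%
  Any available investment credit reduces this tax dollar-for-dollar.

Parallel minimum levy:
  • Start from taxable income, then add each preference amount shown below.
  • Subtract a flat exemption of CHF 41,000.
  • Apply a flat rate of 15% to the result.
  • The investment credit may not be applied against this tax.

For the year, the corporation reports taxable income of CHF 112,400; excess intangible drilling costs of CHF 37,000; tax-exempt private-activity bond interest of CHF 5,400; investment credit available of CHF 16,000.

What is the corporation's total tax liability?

Standard income tax:
  CHF 55,000 × 12% = CHF 6,600
  CHF 2,000 × 20% = CHF 400
  CHF 55,400 × 31% = CHF 17,174
  → CHF 24,174
  Less investment credit CHF 16,000 → CHF 8,174

Parallel minimum levy:
  Adjusted income: CHF 112,400 + CHF 37,000 + CHF 5,400 = CHF 154,800
  Less exemption CHF 41,000 → base CHF 113,800
  CHF 113,800 × 15% = CHF 17,070

CHF 17,070 > CHF 8,174, so the parallel minimum levy is the binding amount.

CHF 17,070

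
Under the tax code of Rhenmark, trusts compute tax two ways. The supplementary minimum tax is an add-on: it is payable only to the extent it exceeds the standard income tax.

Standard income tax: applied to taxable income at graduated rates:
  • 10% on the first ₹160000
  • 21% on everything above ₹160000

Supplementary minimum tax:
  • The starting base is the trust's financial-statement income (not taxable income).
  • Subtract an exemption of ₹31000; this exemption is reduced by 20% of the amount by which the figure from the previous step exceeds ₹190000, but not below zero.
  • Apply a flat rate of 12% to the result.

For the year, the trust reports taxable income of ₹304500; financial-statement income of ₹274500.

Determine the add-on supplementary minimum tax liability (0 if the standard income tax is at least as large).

₹0

Supplementary minimum tax:
  Base (financial-statement income): ₹274500
  Exemption: ₹31000 − 20% × (₹274500 − ₹190000) = ₹31000 − ₹16900 = ₹14100
  Base: ₹274500 − ₹14100 = ₹260400
  ₹260400 × 12% = ₹31248

Standard income tax:
  ₹160000 × 10% = ₹16000
  ₹144500 × 21% = ₹30345
  → ₹46345

₹31248 ≤ ₹46345, so no add-on is due.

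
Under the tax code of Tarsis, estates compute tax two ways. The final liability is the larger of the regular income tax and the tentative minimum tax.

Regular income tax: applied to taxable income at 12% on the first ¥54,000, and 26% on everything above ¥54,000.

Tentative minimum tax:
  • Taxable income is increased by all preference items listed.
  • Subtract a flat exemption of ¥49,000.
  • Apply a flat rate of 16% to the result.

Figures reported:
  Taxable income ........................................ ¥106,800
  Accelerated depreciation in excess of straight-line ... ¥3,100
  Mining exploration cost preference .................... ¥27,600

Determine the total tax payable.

¥20,208

Tentative minimum tax:
  Adjusted income: ¥106,800 + ¥3,100 + ¥27,600 = ¥137,500
  Less exemption ¥49,000 → base ¥88,500
  ¥88,500 × 16% = ¥14,160

Regular income tax:
  ¥54,000 × 12% = ¥6,480
  ¥52,800 × 26% = ¥13,728
  → ¥20,208

¥20,208 > ¥14,160, so the regular income tax governs.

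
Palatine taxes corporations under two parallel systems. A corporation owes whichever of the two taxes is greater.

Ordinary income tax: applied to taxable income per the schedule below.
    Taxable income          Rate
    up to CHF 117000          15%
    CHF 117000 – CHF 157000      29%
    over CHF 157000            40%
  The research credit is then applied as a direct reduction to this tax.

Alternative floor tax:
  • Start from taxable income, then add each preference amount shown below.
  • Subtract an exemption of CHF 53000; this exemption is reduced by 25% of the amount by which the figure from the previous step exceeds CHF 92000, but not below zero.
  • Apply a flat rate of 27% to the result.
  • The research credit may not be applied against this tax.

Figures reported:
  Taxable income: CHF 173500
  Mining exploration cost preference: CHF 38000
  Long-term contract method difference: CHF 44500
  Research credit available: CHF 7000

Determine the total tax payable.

Ordinary income tax:
  CHF 117000 × 15% = CHF 17550
  CHF 40000 × 29% = CHF 11600
  CHF 16500 × 40% = CHF 6600
  → CHF 35750
  Less research credit CHF 7000 → CHF 28750

Alternative floor tax:
  Adjusted income: CHF 173500 + CHF 38000 + CHF 44500 = CHF 256000
  Exemption: CHF 53000 − 25% × (CHF 256000 − CHF 92000) = CHF 53000 − CHF 41000 = CHF 12000
  Base: CHF 256000 − CHF 12000 = CHF 244000
  CHF 244000 × 27% = CHF 65880

CHF 65880 > CHF 28750, so the alternative floor tax is the binding amount.

CHF 65880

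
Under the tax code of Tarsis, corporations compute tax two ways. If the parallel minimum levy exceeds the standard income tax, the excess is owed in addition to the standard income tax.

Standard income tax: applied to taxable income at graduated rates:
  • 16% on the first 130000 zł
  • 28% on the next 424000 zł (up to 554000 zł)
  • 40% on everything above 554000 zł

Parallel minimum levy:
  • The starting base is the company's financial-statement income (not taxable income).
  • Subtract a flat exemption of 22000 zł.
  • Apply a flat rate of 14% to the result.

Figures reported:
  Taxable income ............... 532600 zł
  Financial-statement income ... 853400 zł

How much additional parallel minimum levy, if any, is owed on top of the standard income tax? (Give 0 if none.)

0 zł

Parallel minimum levy:
  Base (financial-statement income): 853400 zł
  Less exemption 22000 zł → base 831400 zł
  831400 zł × 14% = 116396 zł

Standard income tax:
  130000 zł × 16% = 20800 zł
  402600 zł × 28% = 112728 zł
  → 133528 zł

116396 zł ≤ 133528 zł, so no add-on is due.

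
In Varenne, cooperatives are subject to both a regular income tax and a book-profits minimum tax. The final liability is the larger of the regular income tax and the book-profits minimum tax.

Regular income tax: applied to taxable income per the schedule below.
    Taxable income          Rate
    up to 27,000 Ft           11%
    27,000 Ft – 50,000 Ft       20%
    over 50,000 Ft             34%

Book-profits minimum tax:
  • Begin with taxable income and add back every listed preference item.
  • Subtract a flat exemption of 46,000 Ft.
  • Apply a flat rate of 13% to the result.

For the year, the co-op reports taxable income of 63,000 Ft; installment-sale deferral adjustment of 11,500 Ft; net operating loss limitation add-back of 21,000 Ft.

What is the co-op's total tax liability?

11,990 Ft

Book-profits minimum tax:
  Adjusted income: 63,000 Ft + 11,500 Ft + 21,000 Ft = 95,500 Ft
  Less exemption 46,000 Ft → base 49,500 Ft
  49,500 Ft × 13% = 6,435 Ft

Regular income tax:
  27,000 Ft × 11% = 2,970 Ft
  23,000 Ft × 20% = 4,600 Ft
  13,000 Ft × 34% = 4,420 Ft
  → 11,990 Ft

11,990 Ft > 6,435 Ft, so the regular income tax governs.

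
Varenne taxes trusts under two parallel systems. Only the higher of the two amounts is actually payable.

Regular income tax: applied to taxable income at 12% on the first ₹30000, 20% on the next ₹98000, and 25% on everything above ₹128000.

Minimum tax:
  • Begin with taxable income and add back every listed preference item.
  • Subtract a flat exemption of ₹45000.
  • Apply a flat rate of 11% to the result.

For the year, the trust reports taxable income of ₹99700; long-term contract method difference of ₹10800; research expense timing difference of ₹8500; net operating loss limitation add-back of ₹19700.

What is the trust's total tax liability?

Regular income tax:
  ₹30000 × 12% = ₹3600
  ₹69700 × 20% = ₹13940
  → ₹17540

Minimum tax:
  Adjusted income: ₹99700 + ₹10800 + ₹8500 + ₹19700 = ₹138700
  Less exemption ₹45000 → base ₹93700
  ₹93700 × 11% = ₹10307

₹17540 > ₹10307, so the regular income tax governs.

₹17540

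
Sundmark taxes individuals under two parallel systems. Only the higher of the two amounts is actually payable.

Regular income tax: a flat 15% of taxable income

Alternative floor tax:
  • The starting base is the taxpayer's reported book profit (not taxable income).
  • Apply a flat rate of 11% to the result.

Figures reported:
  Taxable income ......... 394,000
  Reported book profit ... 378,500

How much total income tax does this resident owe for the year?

Alternative floor tax:
  Base (reported book profit): 378,500
  378,500 × 11% = 41,635

Regular income tax:
  394,000 × 15% = 59,100

59,100 > 41,635, so the regular income tax governs.

59,100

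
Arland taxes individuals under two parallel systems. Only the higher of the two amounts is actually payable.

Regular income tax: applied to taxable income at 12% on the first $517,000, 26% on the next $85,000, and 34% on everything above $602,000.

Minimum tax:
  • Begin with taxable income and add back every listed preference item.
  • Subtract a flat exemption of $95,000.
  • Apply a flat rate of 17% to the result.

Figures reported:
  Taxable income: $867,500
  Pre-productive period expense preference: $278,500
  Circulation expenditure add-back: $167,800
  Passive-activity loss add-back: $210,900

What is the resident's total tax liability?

Minimum tax:
  Adjusted income: $867,500 + $278,500 + $167,800 + $210,900 = $1,524,700
  Less exemption $95,000 → base $1,429,700
  $1,429,700 × 17% = $243,049

Regular income tax:
  $517,000 × 12% = $62,040
  $85,000 × 26% = $22,100
  $265,500 × 34% = $90,270
  → $174,410

$243,049 > $174,410, so the minimum tax is the binding amount.

$243,049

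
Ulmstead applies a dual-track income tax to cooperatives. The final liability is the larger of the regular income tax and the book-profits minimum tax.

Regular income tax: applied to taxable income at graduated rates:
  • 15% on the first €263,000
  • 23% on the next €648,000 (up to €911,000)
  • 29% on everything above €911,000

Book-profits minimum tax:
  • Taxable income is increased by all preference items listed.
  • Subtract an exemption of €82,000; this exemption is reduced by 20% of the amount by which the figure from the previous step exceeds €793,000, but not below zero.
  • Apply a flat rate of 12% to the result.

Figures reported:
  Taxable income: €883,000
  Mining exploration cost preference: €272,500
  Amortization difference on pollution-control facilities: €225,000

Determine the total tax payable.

€182,050

Regular income tax:
  €263,000 × 15% = €39,450
  €620,000 × 23% = €142,600
  → €182,050

Book-profits minimum tax:
  Adjusted income: €883,000 + €272,500 + €225,000 = €1,380,500
  Exemption: 20% × (€1,380,500 − €793,000) = €117,500 ≥ €82,000, so the exemption is fully phased out
  Base: €1,380,500 − €0 = €1,380,500
  €1,380,500 × 12% = €165,660

€182,050 > €165,660, so the regular income tax governs.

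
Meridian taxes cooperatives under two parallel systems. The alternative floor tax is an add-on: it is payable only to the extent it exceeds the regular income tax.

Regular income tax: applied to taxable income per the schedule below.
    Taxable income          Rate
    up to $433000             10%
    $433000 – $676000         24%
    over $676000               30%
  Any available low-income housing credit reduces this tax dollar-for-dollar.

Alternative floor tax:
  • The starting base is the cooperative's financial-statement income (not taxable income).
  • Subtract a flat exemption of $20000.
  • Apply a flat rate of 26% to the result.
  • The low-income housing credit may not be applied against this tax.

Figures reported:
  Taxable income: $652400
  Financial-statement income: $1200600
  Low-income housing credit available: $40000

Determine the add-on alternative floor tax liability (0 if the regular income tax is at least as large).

Regular income tax:
  $433000 × 10% = $43300
  $219400 × 24% = $52656
  → $95956
  Less low-income housing credit $40000 → $55956

Alternative floor tax:
  Base (financial-statement income): $1200600
  Less exemption $20000 → base $1180600
  $1180600 × 26% = $306956

Excess of alternative floor tax over regular income tax: $306956 − $55956 = $251000.

$251000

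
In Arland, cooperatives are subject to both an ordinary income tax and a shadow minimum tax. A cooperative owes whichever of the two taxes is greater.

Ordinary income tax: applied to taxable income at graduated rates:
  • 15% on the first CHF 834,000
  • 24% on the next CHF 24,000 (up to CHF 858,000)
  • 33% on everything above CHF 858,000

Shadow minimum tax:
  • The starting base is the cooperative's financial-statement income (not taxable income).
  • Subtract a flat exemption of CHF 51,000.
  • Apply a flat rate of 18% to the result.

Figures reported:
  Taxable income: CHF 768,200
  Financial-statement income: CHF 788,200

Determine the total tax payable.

CHF 132,696

Ordinary income tax:
  CHF 768,200 × 15% = CHF 115,230

Shadow minimum tax:
  Base (financial-statement income): CHF 788,200
  Less exemption CHF 51,000 → base CHF 737,200
  CHF 737,200 × 18% = CHF 132,696

CHF 132,696 > CHF 115,230, so the shadow minimum tax is the binding amount.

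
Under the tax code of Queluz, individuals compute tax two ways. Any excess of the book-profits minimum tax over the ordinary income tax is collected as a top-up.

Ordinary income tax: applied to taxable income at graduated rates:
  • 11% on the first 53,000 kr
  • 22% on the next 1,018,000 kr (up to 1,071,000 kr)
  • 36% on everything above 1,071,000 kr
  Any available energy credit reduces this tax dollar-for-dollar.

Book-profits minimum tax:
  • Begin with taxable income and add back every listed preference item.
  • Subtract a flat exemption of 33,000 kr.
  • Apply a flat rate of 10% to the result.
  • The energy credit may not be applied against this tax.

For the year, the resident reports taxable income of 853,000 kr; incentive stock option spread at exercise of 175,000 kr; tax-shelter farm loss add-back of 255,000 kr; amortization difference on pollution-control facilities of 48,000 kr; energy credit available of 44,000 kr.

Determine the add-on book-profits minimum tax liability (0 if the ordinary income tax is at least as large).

0 kr

Ordinary income tax:
  53,000 kr × 11% = 5,830 kr
  800,000 kr × 22% = 176,000 kr
  → 181,830 kr
  Less energy credit 44,000 kr → 137,830 kr

Book-profits minimum tax:
  Adjusted income: 853,000 kr + 175,000 kr + 255,000 kr + 48,000 kr = 1,331,000 kr
  Less exemption 33,000 kr → base 1,298,000 kr
  1,298,000 kr × 10% = 129,800 kr

129,800 kr ≤ 137,830 kr, so no add-on is due.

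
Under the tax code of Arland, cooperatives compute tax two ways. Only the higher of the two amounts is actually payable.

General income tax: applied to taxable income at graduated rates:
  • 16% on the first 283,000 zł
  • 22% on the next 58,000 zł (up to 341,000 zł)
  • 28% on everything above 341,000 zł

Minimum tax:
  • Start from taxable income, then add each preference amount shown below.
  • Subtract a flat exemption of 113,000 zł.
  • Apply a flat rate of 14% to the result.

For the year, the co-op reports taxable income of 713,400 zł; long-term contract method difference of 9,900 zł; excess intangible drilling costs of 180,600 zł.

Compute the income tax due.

General income tax:
  283,000 zł × 16% = 45,280 zł
  58,000 zł × 22% = 12,760 zł
  372,400 zł × 28% = 104,272 zł
  → 162,312 zł

Minimum tax:
  Adjusted income: 713,400 zł + 9,900 zł + 180,600 zł = 903,900 zł
  Less exemption 113,000 zł → base 790,900 zł
  790,900 zł × 14% = 110,726 zł

162,312 zł > 110,726 zł, so the general income tax governs.

162,312 zł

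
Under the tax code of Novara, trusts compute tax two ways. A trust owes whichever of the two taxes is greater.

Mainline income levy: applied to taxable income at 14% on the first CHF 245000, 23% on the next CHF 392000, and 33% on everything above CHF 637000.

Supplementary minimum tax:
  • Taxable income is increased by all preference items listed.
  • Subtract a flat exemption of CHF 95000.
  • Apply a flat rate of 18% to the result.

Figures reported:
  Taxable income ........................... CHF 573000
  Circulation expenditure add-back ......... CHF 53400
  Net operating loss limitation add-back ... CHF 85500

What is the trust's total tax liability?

Mainline income levy:
  CHF 245000 × 14% = CHF 34300
  CHF 328000 × 23% = CHF 75440
  → CHF 109740

Supplementary minimum tax:
  Adjusted income: CHF 573000 + CHF 53400 + CHF 85500 = CHF 711900
  Less exemption CHF 95000 → base CHF 616900
  CHF 616900 × 18% = CHF 111042

CHF 111042 > CHF 109740, so the supplementary minimum tax is the binding amount.

CHF 111042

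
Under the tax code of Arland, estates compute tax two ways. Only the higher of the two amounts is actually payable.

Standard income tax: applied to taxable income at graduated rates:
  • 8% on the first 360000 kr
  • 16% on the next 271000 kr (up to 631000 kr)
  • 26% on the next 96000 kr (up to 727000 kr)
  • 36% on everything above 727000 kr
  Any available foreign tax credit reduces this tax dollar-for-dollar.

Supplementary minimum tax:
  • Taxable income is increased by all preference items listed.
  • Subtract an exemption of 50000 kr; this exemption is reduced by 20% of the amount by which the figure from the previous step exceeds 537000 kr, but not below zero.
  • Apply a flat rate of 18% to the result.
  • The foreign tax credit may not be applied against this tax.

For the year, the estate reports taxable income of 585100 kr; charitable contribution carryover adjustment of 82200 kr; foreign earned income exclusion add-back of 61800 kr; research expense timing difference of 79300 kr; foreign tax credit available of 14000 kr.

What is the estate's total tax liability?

145512 kr

Standard income tax:
  360000 kr × 8% = 28800 kr
  225100 kr × 16% = 36016 kr
  → 64816 kr
  Less foreign tax credit 14000 kr → 50816 kr

Supplementary minimum tax:
  Adjusted income: 585100 kr + 82200 kr + 61800 kr + 79300 kr = 808400 kr
  Exemption: 20% × (808400 kr − 537000 kr) = 54280 kr ≥ 50000 kr, so the exemption is fully phased out
  Base: 808400 kr − 0 kr = 808400 kr
  808400 kr × 18% = 145512 kr

145512 kr > 50816 kr, so the supplementary minimum tax is the binding amount.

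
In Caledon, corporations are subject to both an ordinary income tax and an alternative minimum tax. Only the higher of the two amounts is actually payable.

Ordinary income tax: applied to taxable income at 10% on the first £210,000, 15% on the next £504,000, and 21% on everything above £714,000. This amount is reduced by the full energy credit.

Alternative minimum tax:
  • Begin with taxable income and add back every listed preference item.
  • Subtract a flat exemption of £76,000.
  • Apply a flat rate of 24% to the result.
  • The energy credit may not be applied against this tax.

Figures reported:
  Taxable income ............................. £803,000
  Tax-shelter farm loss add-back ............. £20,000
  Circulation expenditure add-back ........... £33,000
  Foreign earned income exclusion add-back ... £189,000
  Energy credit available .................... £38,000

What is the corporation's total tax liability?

£232,560

Ordinary income tax:
  £210,000 × 10% = £21,000
  £504,000 × 15% = £75,600
  £89,000 × 21% = £18,690
  → £115,290
  Less energy credit £38,000 → £77,290

Alternative minimum tax:
  Adjusted income: £803,000 + £20,000 + £33,000 + £189,000 = £1,045,000
  Less exemption £76,000 → base £969,000
  £969,000 × 24% = £232,560

£232,560 > £77,290, so the alternative minimum tax is the binding amount.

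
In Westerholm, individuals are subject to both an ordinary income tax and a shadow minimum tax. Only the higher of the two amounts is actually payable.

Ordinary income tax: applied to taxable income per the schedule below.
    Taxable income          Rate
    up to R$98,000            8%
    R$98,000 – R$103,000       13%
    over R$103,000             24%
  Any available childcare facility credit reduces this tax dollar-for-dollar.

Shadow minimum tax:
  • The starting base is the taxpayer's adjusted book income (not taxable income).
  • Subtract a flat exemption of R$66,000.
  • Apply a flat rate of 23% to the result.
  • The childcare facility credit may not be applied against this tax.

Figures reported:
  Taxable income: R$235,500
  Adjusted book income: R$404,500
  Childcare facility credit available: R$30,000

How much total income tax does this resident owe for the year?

R$77,855

Shadow minimum tax:
  Base (adjusted book income): R$404,500
  Less exemption R$66,000 → base R$338,500
  R$338,500 × 23% = R$77,855

Ordinary income tax:
  R$98,000 × 8% = R$7,840
  R$5,000 × 13% = R$650
  R$132,500 × 24% = R$31,800
  → R$40,290
  Less childcare facility credit R$30,000 → R$10,290

R$77,855 > R$10,290, so the shadow minimum tax is the binding amount.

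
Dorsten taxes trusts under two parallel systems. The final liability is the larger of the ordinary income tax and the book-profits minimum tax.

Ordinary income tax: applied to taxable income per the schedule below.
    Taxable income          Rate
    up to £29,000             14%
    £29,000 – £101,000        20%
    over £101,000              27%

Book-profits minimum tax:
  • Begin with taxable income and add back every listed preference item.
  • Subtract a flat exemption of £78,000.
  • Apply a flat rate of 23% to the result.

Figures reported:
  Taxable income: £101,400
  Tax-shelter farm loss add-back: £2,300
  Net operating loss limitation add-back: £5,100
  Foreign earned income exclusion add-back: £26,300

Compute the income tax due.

Ordinary income tax:
  £29,000 × 14% = £4,060
  £72,000 × 20% = £14,400
  £400 × 27% = £108
  → £18,568

Book-profits minimum tax:
  Adjusted income: £101,400 + £2,300 + £5,100 + £26,300 = £135,100
  Less exemption £78,000 → base £57,100
  £57,100 × 23% = £13,133

£18,568 > £13,133, so the ordinary income tax governs.

£18,568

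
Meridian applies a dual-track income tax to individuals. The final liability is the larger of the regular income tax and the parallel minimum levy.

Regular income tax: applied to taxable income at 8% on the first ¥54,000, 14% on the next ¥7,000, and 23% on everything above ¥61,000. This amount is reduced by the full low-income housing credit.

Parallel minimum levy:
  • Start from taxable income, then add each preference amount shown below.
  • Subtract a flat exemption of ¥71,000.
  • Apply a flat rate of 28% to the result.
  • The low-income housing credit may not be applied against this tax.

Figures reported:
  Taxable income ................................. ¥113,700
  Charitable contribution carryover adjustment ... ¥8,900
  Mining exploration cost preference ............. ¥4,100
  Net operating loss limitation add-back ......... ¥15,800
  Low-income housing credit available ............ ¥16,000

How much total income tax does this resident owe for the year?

Parallel minimum levy:
  Adjusted income: ¥113,700 + ¥8,900 + ¥4,100 + ¥15,800 = ¥142,500
  Less exemption ¥71,000 → base ¥71,500
  ¥71,500 × 28% = ¥20,020

Regular income tax:
  ¥54,000 × 8% = ¥4,320
  ¥7,000 × 14% = ¥980
  ¥52,700 × 23% = ¥12,121
  → ¥17,421
  Less low-income housing credit ¥16,000 → ¥1,421

¥20,020 > ¥1,421, so the parallel minimum levy is the binding amount.

¥20,020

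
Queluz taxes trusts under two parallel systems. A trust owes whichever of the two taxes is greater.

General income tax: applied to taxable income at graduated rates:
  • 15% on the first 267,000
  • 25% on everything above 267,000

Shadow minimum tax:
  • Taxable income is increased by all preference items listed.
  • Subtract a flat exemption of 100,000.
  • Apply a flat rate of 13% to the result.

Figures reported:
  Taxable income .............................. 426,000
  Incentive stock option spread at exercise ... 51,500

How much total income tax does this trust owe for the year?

Shadow minimum tax:
  Adjusted income: 426,000 + 51,500 = 477,500
  Less exemption 100,000 → base 377,500
  377,500 × 13% = 49,075

General income tax:
  267,000 × 15% = 40,050
  159,000 × 25% = 39,750
  → 79,800

79,800 > 49,075, so the general income tax governs.

79,800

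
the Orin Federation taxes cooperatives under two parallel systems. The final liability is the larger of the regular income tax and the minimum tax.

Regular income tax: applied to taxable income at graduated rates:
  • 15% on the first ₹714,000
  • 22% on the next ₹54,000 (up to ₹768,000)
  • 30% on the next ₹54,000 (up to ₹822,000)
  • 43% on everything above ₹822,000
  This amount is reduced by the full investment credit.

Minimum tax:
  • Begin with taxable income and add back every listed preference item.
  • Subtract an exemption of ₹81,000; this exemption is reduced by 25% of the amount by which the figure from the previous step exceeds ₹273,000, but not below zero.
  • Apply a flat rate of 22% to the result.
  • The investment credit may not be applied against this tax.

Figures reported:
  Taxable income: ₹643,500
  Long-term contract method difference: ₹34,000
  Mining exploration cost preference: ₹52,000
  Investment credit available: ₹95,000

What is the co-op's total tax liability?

₹160,490

Regular income tax:
  ₹643,500 × 15% = ₹96,525
  Less investment credit ₹95,000 → ₹1,525

Minimum tax:
  Adjusted income: ₹643,500 + ₹34,000 + ₹52,000 = ₹729,500
  Exemption: 25% × (₹729,500 − ₹273,000) = ₹114,125 ≥ ₹81,000, so the exemption is fully phased out
  Base: ₹729,500 − ₹0 = ₹729,500
  ₹729,500 × 22% = ₹160,490

₹160,490 > ₹1,525, so the minimum tax is the binding amount.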